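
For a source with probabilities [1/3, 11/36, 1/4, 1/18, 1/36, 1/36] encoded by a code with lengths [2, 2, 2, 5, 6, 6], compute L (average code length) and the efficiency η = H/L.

Average length L = Σ p_i × l_i = 2.3889 bits
Entropy H = 2.0699 bits
Efficiency η = H/L × 100% = 86.64%


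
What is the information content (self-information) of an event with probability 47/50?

Information content I(x) = -log₂(p(x))
I = -log₂(47/50) = -log₂(0.9400)
I = 0.0893 bits


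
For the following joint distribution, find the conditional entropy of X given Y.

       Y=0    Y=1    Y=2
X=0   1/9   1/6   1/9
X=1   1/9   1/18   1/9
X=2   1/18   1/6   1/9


H(X|Y) = Σ_y p(y) H(X|Y=y)
  p(Y=0) = 5/18, H(X|Y=0) = 1.5219
  p(Y=1) = 7/18, H(X|Y=1) = 1.4488
  p(Y=2) = 1/3, H(X|Y=2) = 1.5850
H(X|Y) = 0.2778×1.5219 + 0.3889×1.4488 + 0.3333×1.5850 = 1.5145 bits


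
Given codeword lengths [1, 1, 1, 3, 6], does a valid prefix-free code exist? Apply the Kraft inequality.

Kraft inequality: Σ 2^(-l_i) ≤ 1 for prefix-free code
Calculating: 2^(-1) + 2^(-1) + 2^(-1) + 2^(-3) + 2^(-6)
= 0.5 + 0.5 + 0.5 + 0.125 + 0.015625
= 1.6406
Since 1.6406 > 1, prefix-free code does not exist


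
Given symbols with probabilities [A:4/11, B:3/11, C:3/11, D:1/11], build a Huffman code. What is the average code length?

Huffman tree construction:
Combine smallest probabilities repeatedly
Resulting codes:
  A: 11 (length 2)
  B: 01 (length 2)
  C: 10 (length 2)
  D: 00 (length 2)
Average length = Σ p(s) × length(s) = 2.0000 bits


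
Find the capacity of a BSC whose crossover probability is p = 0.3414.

For BSC with error probability p:
C = 1 - H(p) where H(p) is binary entropy
H(0.3414) = -0.3414 × log₂(0.3414) - 0.6586 × log₂(0.6586)
H(p) = 0.9262
C = 1 - 0.9262 = 0.0738 bits/use


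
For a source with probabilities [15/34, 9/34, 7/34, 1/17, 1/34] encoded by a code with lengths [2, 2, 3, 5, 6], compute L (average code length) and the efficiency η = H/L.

Average length L = Σ p_i × l_i = 2.5000 bits
Entropy H = 1.8879 bits
Efficiency η = H/L × 100% = 75.52%


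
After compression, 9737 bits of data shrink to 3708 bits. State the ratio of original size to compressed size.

Compression ratio = Original / Compressed
= 9737 / 3708 = 2.63:1


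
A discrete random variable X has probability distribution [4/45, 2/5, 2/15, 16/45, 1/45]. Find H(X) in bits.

H(X) = -Σ p(x) log₂ p(x)
  -4/45 × log₂(4/45) = 0.3104
  -2/5 × log₂(2/5) = 0.5288
  -2/15 × log₂(2/15) = 0.3876
  -16/45 × log₂(16/45) = 0.5304
  -1/45 × log₂(1/45) = 0.1220
H(X) = 1.8792 bits


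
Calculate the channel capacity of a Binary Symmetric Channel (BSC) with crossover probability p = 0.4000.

For BSC with error probability p:
C = 1 - H(p) where H(p) is binary entropy
H(0.4000) = -0.4000 × log₂(0.4000) - 0.6000 × log₂(0.6000)
H(p) = 0.9710
C = 1 - 0.9710 = 0.0290 bits/use


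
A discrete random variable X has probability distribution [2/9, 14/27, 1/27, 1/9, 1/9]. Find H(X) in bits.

H(X) = -Σ p(x) log₂ p(x)
  -2/9 × log₂(2/9) = 0.4822
  -14/27 × log₂(14/27) = 0.4913
  -1/27 × log₂(1/27) = 0.1761
  -1/9 × log₂(1/9) = 0.3522
  -1/9 × log₂(1/9) = 0.3522
H(X) = 1.8541 bits


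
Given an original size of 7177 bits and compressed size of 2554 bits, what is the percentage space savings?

Space savings = (1 - Compressed/Original) × 100%
= (1 - 2554/7177) × 100%
= 64.41%


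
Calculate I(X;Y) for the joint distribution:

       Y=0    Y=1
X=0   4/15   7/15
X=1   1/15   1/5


H(X) = 0.8366, H(Y) = 0.9183, H(X,Y) = 1.7465
I(X;Y) = H(X) + H(Y) - H(X,Y) = 0.0085 bits


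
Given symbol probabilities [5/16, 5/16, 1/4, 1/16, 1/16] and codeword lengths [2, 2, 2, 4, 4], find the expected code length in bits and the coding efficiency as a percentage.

Average length L = Σ p_i × l_i = 2.2500 bits
Entropy H = 2.0488 bits
Efficiency η = H/L × 100% = 91.06%


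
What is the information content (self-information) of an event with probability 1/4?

Information content I(x) = -log₂(p(x))
I = -log₂(1/4) = -log₂(0.2500)
I = 2.0000 bits


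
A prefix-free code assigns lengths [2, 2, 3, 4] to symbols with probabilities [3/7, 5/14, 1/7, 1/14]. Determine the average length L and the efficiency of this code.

Average length L = Σ p_i × l_i = 2.2857 bits
Entropy H = 1.7274 bits
Efficiency η = H/L × 100% = 75.57%


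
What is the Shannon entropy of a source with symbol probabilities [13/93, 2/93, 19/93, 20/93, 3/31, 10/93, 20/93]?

H(X) = -Σ p(x) log₂ p(x)
  -13/93 × log₂(13/93) = 0.3968
  -2/93 × log₂(2/93) = 0.1191
  -19/93 × log₂(19/93) = 0.4681
  -20/93 × log₂(20/93) = 0.4768
  -3/31 × log₂(3/31) = 0.3261
  -10/93 × log₂(10/93) = 0.3459
  -20/93 × log₂(20/93) = 0.4768
H(X) = 2.6097 bits


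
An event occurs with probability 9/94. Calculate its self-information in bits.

Information content I(x) = -log₂(p(x))
I = -log₂(9/94) = -log₂(0.0957)
I = 3.3847 bits


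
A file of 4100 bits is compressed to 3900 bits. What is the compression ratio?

Compression ratio = Original / Compressed
= 4100 / 3900 = 1.05:1


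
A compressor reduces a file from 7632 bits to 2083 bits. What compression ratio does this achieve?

Compression ratio = Original / Compressed
= 7632 / 2083 = 3.66:1


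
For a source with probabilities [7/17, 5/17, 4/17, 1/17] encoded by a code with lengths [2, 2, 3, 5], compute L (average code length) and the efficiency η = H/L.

Average length L = Σ p_i × l_i = 2.4118 bits
Entropy H = 1.7780 bits
Efficiency η = H/L × 100% = 73.72%


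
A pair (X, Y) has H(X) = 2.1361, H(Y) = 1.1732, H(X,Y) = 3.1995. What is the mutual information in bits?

I(X;Y) = H(X) + H(Y) - H(X,Y)
I(X;Y) = 2.1361 + 1.1732 - 3.1995 = 0.1098 bits


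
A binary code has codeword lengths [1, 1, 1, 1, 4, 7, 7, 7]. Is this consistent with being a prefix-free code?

Kraft inequality: Σ 2^(-l_i) ≤ 1 for prefix-free code
Calculating: 2^(-1) + 2^(-1) + 2^(-1) + 2^(-1) + 2^(-4) + 2^(-7) + 2^(-7) + 2^(-7)
= 0.5 + 0.5 + 0.5 + 0.5 + 0.0625 + 0.0078125 + 0.0078125 + 0.0078125
= 2.0859
Since 2.0859 > 1, prefix-free code does not exist


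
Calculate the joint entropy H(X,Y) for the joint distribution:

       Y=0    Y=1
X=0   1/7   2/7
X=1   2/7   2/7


H(X,Y) = -Σ p(x,y) log₂ p(x,y)
  p(0,0)=1/7: -0.1429 × log₂(0.1429) = 0.4011
  p(0,1)=2/7: -0.2857 × log₂(0.2857) = 0.5164
  p(1,0)=2/7: -0.2857 × log₂(0.2857) = 0.5164
  p(1,1)=2/7: -0.2857 × log₂(0.2857) = 0.5164
H(X,Y) = 1.9502 bits


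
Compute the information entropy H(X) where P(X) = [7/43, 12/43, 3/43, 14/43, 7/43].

H(X) = -Σ p(x) log₂ p(x)
  -7/43 × log₂(7/43) = 0.4263
  -12/43 × log₂(12/43) = 0.5139
  -3/43 × log₂(3/43) = 0.2680
  -14/43 × log₂(14/43) = 0.5271
  -7/43 × log₂(7/43) = 0.4263
H(X) = 2.1616 bits


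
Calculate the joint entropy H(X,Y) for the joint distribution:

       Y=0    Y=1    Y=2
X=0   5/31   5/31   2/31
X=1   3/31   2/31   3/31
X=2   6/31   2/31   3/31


H(X,Y) = -Σ p(x,y) log₂ p(x,y)
  p(0,0)=5/31: -0.1613 × log₂(0.1613) = 0.4246
  p(0,1)=5/31: -0.1613 × log₂(0.1613) = 0.4246
  p(0,2)=2/31: -0.0645 × log₂(0.0645) = 0.2551
  p(1,0)=3/31: -0.0968 × log₂(0.0968) = 0.3261
  p(1,1)=2/31: -0.0645 × log₂(0.0645) = 0.2551
  p(1,2)=3/31: -0.0968 × log₂(0.0968) = 0.3261
  p(2,0)=6/31: -0.1935 × log₂(0.1935) = 0.4586
  p(2,1)=2/31: -0.0645 × log₂(0.0645) = 0.2551
  p(2,2)=3/31: -0.0968 × log₂(0.0968) = 0.3261
H(X,Y) = 3.0512 bits


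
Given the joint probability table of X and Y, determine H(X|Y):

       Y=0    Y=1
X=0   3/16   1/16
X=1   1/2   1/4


H(X|Y) = Σ_y p(y) H(X|Y=y)
  p(Y=0) = 11/16, H(X|Y=0) = 0.8454
  p(Y=1) = 5/16, H(X|Y=1) = 0.7219
H(X|Y) = 0.6875×0.8454 + 0.3125×0.7219 = 0.8068 bits


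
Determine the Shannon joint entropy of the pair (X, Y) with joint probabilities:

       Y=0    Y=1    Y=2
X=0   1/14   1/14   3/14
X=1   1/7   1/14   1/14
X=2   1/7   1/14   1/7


H(X,Y) = -Σ p(x,y) log₂ p(x,y)
  p(0,0)=1/14: -0.0714 × log₂(0.0714) = 0.2720
  p(0,1)=1/14: -0.0714 × log₂(0.0714) = 0.2720
  p(0,2)=3/14: -0.2143 × log₂(0.2143) = 0.4762
  p(1,0)=1/7: -0.1429 × log₂(0.1429) = 0.4011
  p(1,1)=1/14: -0.0714 × log₂(0.0714) = 0.2720
  p(1,2)=1/14: -0.0714 × log₂(0.0714) = 0.2720
  p(2,0)=1/7: -0.1429 × log₂(0.1429) = 0.4011
  p(2,1)=1/14: -0.0714 × log₂(0.0714) = 0.2720
  p(2,2)=1/7: -0.1429 × log₂(0.1429) = 0.4011
H(X,Y) = 3.0391 bits


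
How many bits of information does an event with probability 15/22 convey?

Information content I(x) = -log₂(p(x))
I = -log₂(15/22) = -log₂(0.6818)
I = 0.5525 bits


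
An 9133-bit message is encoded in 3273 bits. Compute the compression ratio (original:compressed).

Compression ratio = Original / Compressed
= 9133 / 3273 = 2.79:1


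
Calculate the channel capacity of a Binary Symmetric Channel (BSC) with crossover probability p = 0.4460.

For BSC with error probability p:
C = 1 - H(p) where H(p) is binary entropy
H(0.4460) = -0.4460 × log₂(0.4460) - 0.5540 × log₂(0.5540)
H(p) = 0.9916
C = 1 - 0.9916 = 0.0084 bits/use


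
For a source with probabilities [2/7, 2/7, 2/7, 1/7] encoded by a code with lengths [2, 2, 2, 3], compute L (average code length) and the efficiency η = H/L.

Average length L = Σ p_i × l_i = 2.1429 bits
Entropy H = 1.9502 bits
Efficiency η = H/L × 100% = 91.01%


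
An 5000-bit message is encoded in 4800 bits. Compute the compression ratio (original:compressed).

Compression ratio = Original / Compressed
= 5000 / 4800 = 1.04:1


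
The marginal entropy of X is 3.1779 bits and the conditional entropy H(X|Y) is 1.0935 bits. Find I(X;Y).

I(X;Y) = H(X) - H(X|Y)
I(X;Y) = 3.1779 - 1.0935 = 2.0844 bits


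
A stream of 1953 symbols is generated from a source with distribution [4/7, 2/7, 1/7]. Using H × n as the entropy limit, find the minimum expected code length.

Entropy H = 1.3788 bits/symbol
Minimum bits = H × n = 1.3788 × 1953
= 2692.76 bits


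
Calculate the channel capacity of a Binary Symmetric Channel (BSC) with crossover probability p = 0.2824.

For BSC with error probability p:
C = 1 - H(p) where H(p) is binary entropy
H(0.2824) = -0.2824 × log₂(0.2824) - 0.7176 × log₂(0.7176)
H(p) = 0.8587
C = 1 - 0.8587 = 0.1413 bits/use


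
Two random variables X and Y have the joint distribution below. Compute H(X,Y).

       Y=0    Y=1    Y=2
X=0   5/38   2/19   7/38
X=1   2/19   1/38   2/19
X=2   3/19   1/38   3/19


H(X,Y) = -Σ p(x,y) log₂ p(x,y)
  p(0,0)=5/38: -0.1316 × log₂(0.1316) = 0.3850
  p(0,1)=2/19: -0.1053 × log₂(0.1053) = 0.3419
  p(0,2)=7/38: -0.1842 × log₂(0.1842) = 0.4496
  p(1,0)=2/19: -0.1053 × log₂(0.1053) = 0.3419
  p(1,1)=1/38: -0.0263 × log₂(0.0263) = 0.1381
  p(1,2)=2/19: -0.1053 × log₂(0.1053) = 0.3419
  p(2,0)=3/19: -0.1579 × log₂(0.1579) = 0.4205
  p(2,1)=1/38: -0.0263 × log₂(0.0263) = 0.1381
  p(2,2)=3/19: -0.1579 × log₂(0.1579) = 0.4205
H(X,Y) = 2.9774 bits


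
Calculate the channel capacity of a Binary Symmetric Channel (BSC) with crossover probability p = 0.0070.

For BSC with error probability p:
C = 1 - H(p) where H(p) is binary entropy
H(0.0070) = -0.0070 × log₂(0.0070) - 0.9930 × log₂(0.9930)
H(p) = 0.0602
C = 1 - 0.0602 = 0.9398 bits/use


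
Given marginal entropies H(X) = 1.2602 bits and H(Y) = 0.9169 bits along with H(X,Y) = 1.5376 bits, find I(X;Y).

I(X;Y) = H(X) + H(Y) - H(X,Y)
I(X;Y) = 1.2602 + 0.9169 - 1.5376 = 0.6395 bits


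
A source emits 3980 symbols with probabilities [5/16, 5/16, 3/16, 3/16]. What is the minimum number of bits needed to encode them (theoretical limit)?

Entropy H = 1.9544 bits/symbol
Minimum bits = H × n = 1.9544 × 3980
= 7778.65 bits


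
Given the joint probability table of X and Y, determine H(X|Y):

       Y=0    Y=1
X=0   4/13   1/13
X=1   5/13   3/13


H(X|Y) = Σ_y p(y) H(X|Y=y)
  p(Y=0) = 9/13, H(X|Y=0) = 0.9911
  p(Y=1) = 4/13, H(X|Y=1) = 0.8113
H(X|Y) = 0.6923×0.9911 + 0.3077×0.8113 = 0.9358 bits


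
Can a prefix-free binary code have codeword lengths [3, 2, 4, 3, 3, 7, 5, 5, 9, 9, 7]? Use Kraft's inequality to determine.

Kraft inequality: Σ 2^(-l_i) ≤ 1 for prefix-free code
Calculating: 2^(-3) + 2^(-2) + 2^(-4) + 2^(-3) + 2^(-3) + 2^(-7) + 2^(-5) + 2^(-5) + 2^(-9) + 2^(-9) + 2^(-7)
= 0.125 + 0.25 + 0.0625 + 0.125 + 0.125 + 0.0078125 + 0.03125 + 0.03125 + 0.001953125 + 0.001953125 + 0.0078125
= 0.7695
Since 0.7695 ≤ 1, prefix-free code exists


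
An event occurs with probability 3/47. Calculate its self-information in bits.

Information content I(x) = -log₂(p(x))
I = -log₂(3/47) = -log₂(0.0638)
I = 3.9696 bits


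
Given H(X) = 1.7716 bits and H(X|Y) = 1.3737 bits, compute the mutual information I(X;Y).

I(X;Y) = H(X) - H(X|Y)
I(X;Y) = 1.7716 - 1.3737 = 0.3979 bits


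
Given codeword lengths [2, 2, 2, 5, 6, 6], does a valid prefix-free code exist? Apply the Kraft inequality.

Kraft inequality: Σ 2^(-l_i) ≤ 1 for prefix-free code
Calculating: 2^(-2) + 2^(-2) + 2^(-2) + 2^(-5) + 2^(-6) + 2^(-6)
= 0.25 + 0.25 + 0.25 + 0.03125 + 0.015625 + 0.015625
= 0.8125
Since 0.8125 ≤ 1, prefix-free code exists


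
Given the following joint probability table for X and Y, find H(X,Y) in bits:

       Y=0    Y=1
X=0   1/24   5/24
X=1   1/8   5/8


H(X,Y) = -Σ p(x,y) log₂ p(x,y)
  p(0,0)=1/24: -0.0417 × log₂(0.0417) = 0.1910
  p(0,1)=5/24: -0.2083 × log₂(0.2083) = 0.4715
  p(1,0)=1/8: -0.1250 × log₂(0.1250) = 0.3750
  p(1,1)=5/8: -0.6250 × log₂(0.6250) = 0.4238
H(X,Y) = 1.4613 bits


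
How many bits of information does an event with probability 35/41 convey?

Information content I(x) = -log₂(p(x))
I = -log₂(35/41) = -log₂(0.8537)
I = 0.2283 bits


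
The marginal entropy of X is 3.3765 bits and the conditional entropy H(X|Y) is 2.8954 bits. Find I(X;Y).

I(X;Y) = H(X) - H(X|Y)
I(X;Y) = 3.3765 - 2.8954 = 0.4811 bits


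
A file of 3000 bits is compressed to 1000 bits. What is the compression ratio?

Compression ratio = Original / Compressed
= 3000 / 1000 = 3.00:1


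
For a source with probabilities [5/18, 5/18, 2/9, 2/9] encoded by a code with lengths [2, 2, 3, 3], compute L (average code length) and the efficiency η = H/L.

Average length L = Σ p_i × l_i = 2.4444 bits
Entropy H = 1.9911 bits
Efficiency η = H/L × 100% = 81.45%


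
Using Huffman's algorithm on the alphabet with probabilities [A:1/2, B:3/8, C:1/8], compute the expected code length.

Huffman tree construction:
Combine smallest probabilities repeatedly
Resulting codes:
  A: 0 (length 1)
  B: 11 (length 2)
  C: 10 (length 2)
Average length = Σ p(s) × length(s) = 1.5000 bits


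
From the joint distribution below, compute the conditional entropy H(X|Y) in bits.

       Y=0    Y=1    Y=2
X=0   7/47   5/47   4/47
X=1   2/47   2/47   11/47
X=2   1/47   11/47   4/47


H(X|Y) = Σ_y p(y) H(X|Y=y)
  p(Y=0) = 10/47, H(X|Y=0) = 1.1568
  p(Y=1) = 18/47, H(X|Y=1) = 1.2997
  p(Y=2) = 19/47, H(X|Y=2) = 1.4030
H(X|Y) = 0.2128×1.1568 + 0.3830×1.2997 + 0.4043×1.4030 = 1.3111 bits


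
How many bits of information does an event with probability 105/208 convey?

Information content I(x) = -log₂(p(x))
I = -log₂(105/208) = -log₂(0.5048)
I = 0.9862 bits


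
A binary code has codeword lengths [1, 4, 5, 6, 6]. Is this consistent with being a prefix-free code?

Kraft inequality: Σ 2^(-l_i) ≤ 1 for prefix-free code
Calculating: 2^(-1) + 2^(-4) + 2^(-5) + 2^(-6) + 2^(-6)
= 0.5 + 0.0625 + 0.03125 + 0.015625 + 0.015625
= 0.6250
Since 0.6250 ≤ 1, prefix-free code exists


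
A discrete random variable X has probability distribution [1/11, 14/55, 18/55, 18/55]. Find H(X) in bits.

H(X) = -Σ p(x) log₂ p(x)
  -1/11 × log₂(1/11) = 0.3145
  -14/55 × log₂(14/55) = 0.5025
  -18/55 × log₂(18/55) = 0.5274
  -18/55 × log₂(18/55) = 0.5274
H(X) = 1.8717 bits


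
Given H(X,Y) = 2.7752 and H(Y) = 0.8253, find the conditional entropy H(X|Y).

Chain rule: H(X,Y) = H(X|Y) + H(Y)
H(X|Y) = H(X,Y) - H(Y) = 2.7752 - 0.8253 = 1.9499 bits


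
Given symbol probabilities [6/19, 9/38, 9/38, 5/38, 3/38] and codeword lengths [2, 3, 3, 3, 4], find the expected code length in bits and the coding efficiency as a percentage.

Average length L = Σ p_i × l_i = 2.7632 bits
Entropy H = 2.1836 bits
Efficiency η = H/L × 100% = 79.03%


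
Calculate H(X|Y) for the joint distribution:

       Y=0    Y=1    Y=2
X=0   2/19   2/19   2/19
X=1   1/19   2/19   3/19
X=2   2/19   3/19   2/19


H(X|Y) = Σ_y p(y) H(X|Y=y)
  p(Y=0) = 5/19, H(X|Y=0) = 1.5219
  p(Y=1) = 7/19, H(X|Y=1) = 1.5567
  p(Y=2) = 7/19, H(X|Y=2) = 1.5567
H(X|Y) = 0.2632×1.5219 + 0.3684×1.5567 + 0.3684×1.5567 = 1.5475 bits


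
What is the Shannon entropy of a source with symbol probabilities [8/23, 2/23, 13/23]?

H(X) = -Σ p(x) log₂ p(x)
  -8/23 × log₂(8/23) = 0.5299
  -2/23 × log₂(2/23) = 0.3064
  -13/23 × log₂(13/23) = 0.4652
H(X) = 1.3016 bits


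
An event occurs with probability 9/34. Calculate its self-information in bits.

Information content I(x) = -log₂(p(x))
I = -log₂(9/34) = -log₂(0.2647)
I = 1.9175 bits


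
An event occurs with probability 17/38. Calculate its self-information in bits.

Information content I(x) = -log₂(p(x))
I = -log₂(17/38) = -log₂(0.4474)
I = 1.1605 bits


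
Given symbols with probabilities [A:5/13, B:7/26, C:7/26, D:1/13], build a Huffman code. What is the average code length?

Huffman tree construction:
Combine smallest probabilities repeatedly
Resulting codes:
  A: 0 (length 1)
  B: 111 (length 3)
  C: 10 (length 2)
  D: 110 (length 3)
Average length = Σ p(s) × length(s) = 1.9615 bits


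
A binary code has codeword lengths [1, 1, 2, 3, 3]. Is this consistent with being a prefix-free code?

Kraft inequality: Σ 2^(-l_i) ≤ 1 for prefix-free code
Calculating: 2^(-1) + 2^(-1) + 2^(-2) + 2^(-3) + 2^(-3)
= 0.5 + 0.5 + 0.25 + 0.125 + 0.125
= 1.5000
Since 1.5000 > 1, prefix-free code does not exist


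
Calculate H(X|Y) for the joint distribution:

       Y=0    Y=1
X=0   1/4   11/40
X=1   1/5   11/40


H(X|Y) = Σ_y p(y) H(X|Y=y)
  p(Y=0) = 9/20, H(X|Y=0) = 0.9911
  p(Y=1) = 11/20, H(X|Y=1) = 1.0000
H(X|Y) = 0.4500×0.9911 + 0.5500×1.0000 = 0.9960 bits


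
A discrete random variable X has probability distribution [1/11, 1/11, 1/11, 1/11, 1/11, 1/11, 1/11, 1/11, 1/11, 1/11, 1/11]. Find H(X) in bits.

H(X) = -Σ p(x) log₂ p(x)
  -1/11 × log₂(1/11) = 0.3145
  -1/11 × log₂(1/11) = 0.3145
  -1/11 × log₂(1/11) = 0.3145
  -1/11 × log₂(1/11) = 0.3145
  -1/11 × log₂(1/11) = 0.3145
  -1/11 × log₂(1/11) = 0.3145
  -1/11 × log₂(1/11) = 0.3145
  -1/11 × log₂(1/11) = 0.3145
  -1/11 × log₂(1/11) = 0.3145
  -1/11 × log₂(1/11) = 0.3145
  -1/11 × log₂(1/11) = 0.3145
H(X) = 3.4594 bits


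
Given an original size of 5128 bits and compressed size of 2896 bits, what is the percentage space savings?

Space savings = (1 - Compressed/Original) × 100%
= (1 - 2896/5128) × 100%
= 43.53%


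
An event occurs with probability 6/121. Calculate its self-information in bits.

Information content I(x) = -log₂(p(x))
I = -log₂(6/121) = -log₂(0.0496)
I = 4.3339 bits


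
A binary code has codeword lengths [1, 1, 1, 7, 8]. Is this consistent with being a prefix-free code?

Kraft inequality: Σ 2^(-l_i) ≤ 1 for prefix-free code
Calculating: 2^(-1) + 2^(-1) + 2^(-1) + 2^(-7) + 2^(-8)
= 0.5 + 0.5 + 0.5 + 0.0078125 + 0.00390625
= 1.5117
Since 1.5117 > 1, prefix-free code does not exist


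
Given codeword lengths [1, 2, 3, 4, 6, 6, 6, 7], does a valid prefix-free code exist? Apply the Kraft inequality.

Kraft inequality: Σ 2^(-l_i) ≤ 1 for prefix-free code
Calculating: 2^(-1) + 2^(-2) + 2^(-3) + 2^(-4) + 2^(-6) + 2^(-6) + 2^(-6) + 2^(-7)
= 0.5 + 0.25 + 0.125 + 0.0625 + 0.015625 + 0.015625 + 0.015625 + 0.0078125
= 0.9922
Since 0.9922 ≤ 1, prefix-free code exists


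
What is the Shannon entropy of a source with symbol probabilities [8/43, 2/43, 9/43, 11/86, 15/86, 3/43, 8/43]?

H(X) = -Σ p(x) log₂ p(x)
  -8/43 × log₂(8/43) = 0.4514
  -2/43 × log₂(2/43) = 0.2059
  -9/43 × log₂(9/43) = 0.4723
  -11/86 × log₂(11/86) = 0.3795
  -15/86 × log₂(15/86) = 0.4394
  -3/43 × log₂(3/43) = 0.2680
  -8/43 × log₂(8/43) = 0.4514
H(X) = 2.6678 bits


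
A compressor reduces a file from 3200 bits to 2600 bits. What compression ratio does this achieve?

Compression ratio = Original / Compressed
= 3200 / 2600 = 1.23:1


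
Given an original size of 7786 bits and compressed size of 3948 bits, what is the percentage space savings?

Space savings = (1 - Compressed/Original) × 100%
= (1 - 3948/7786) × 100%
= 49.29%


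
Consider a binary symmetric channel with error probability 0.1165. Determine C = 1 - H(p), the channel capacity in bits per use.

For BSC with error probability p:
C = 1 - H(p) where H(p) is binary entropy
H(0.1165) = -0.1165 × log₂(0.1165) - 0.8835 × log₂(0.8835)
H(p) = 0.5192
C = 1 - 0.5192 = 0.4808 bits/use


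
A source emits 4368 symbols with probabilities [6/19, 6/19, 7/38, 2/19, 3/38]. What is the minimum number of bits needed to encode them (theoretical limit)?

Entropy H = 2.1309 bits/symbol
Minimum bits = H × n = 2.1309 × 4368
= 9307.95 bits


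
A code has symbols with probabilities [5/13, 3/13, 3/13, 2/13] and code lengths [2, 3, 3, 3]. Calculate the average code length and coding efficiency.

Average length L = Σ p_i × l_i = 2.6154 bits
Entropy H = 1.9220 bits
Efficiency η = H/L × 100% = 73.49%


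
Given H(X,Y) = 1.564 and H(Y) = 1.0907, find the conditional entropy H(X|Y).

Chain rule: H(X,Y) = H(X|Y) + H(Y)
H(X|Y) = H(X,Y) - H(Y) = 1.564 - 1.0907 = 0.4733 bits


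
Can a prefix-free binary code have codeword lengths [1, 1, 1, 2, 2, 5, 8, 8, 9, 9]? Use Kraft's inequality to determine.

Kraft inequality: Σ 2^(-l_i) ≤ 1 for prefix-free code
Calculating: 2^(-1) + 2^(-1) + 2^(-1) + 2^(-2) + 2^(-2) + 2^(-5) + 2^(-8) + 2^(-8) + 2^(-9) + 2^(-9)
= 0.5 + 0.5 + 0.5 + 0.25 + 0.25 + 0.03125 + 0.00390625 + 0.00390625 + 0.001953125 + 0.001953125
= 2.0430
Since 2.0430 > 1, prefix-free code does not exist


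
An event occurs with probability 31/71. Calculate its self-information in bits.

Information content I(x) = -log₂(p(x))
I = -log₂(31/71) = -log₂(0.4366)
I = 1.1956 bits


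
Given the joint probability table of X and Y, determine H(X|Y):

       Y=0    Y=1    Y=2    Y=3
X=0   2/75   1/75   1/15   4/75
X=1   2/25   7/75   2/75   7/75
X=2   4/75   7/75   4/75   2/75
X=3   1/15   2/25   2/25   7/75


H(X|Y) = Σ_y p(y) H(X|Y=y)
  p(Y=0) = 17/75, H(X|Y=0) = 1.9040
  p(Y=1) = 7/25, H(X|Y=1) = 1.7822
  p(Y=2) = 17/75, H(X|Y=2) = 1.9040
  p(Y=3) = 4/15, H(X|Y=3) = 1.8568
H(X|Y) = 0.2267×1.9040 + 0.2800×1.7822 + 0.2267×1.9040 + 0.2667×1.8568 = 1.8573 bits


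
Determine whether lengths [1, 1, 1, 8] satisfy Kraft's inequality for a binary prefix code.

Kraft inequality: Σ 2^(-l_i) ≤ 1 for prefix-free code
Calculating: 2^(-1) + 2^(-1) + 2^(-1) + 2^(-8)
= 0.5 + 0.5 + 0.5 + 0.00390625
= 1.5039
Since 1.5039 > 1, prefix-free code does not exist


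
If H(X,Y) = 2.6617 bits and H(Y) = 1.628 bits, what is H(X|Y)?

Chain rule: H(X,Y) = H(X|Y) + H(Y)
H(X|Y) = H(X,Y) - H(Y) = 2.6617 - 1.628 = 1.0337 bits


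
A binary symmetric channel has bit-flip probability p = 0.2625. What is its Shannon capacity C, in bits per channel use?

For BSC with error probability p:
C = 1 - H(p) where H(p) is binary entropy
H(0.2625) = -0.2625 × log₂(0.2625) - 0.7375 × log₂(0.7375)
H(p) = 0.8305
C = 1 - 0.8305 = 0.1695 bits/use


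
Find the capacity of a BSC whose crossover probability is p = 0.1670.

For BSC with error probability p:
C = 1 - H(p) where H(p) is binary entropy
H(0.1670) = -0.1670 × log₂(0.1670) - 0.8330 × log₂(0.8330)
H(p) = 0.6508
C = 1 - 0.6508 = 0.3492 bits/use


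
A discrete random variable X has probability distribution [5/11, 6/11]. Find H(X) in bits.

H(X) = -Σ p(x) log₂ p(x)
  -5/11 × log₂(5/11) = 0.5170
  -6/11 × log₂(6/11) = 0.4770
H(X) = 0.9940 bits


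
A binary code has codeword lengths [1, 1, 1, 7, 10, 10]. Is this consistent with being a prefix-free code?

Kraft inequality: Σ 2^(-l_i) ≤ 1 for prefix-free code
Calculating: 2^(-1) + 2^(-1) + 2^(-1) + 2^(-7) + 2^(-10) + 2^(-10)
= 0.5 + 0.5 + 0.5 + 0.0078125 + 0.0009765625 + 0.0009765625
= 1.5098
Since 1.5098 > 1, prefix-free code does not exist


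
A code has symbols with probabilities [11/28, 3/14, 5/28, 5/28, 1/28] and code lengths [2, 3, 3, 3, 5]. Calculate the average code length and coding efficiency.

Average length L = Σ p_i × l_i = 2.6786 bits
Entropy H = 2.0651 bits
Efficiency η = H/L × 100% = 77.10%


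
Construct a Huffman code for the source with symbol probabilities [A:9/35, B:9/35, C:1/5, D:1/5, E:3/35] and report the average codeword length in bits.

Huffman tree construction:
Combine smallest probabilities repeatedly
Resulting codes:
  A: 01 (length 2)
  B: 10 (length 2)
  C: 111 (length 3)
  D: 00 (length 2)
  E: 110 (length 3)
Average length = Σ p(s) × length(s) = 2.2857 bits


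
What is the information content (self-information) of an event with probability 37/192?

Information content I(x) = -log₂(p(x))
I = -log₂(37/192) = -log₂(0.1927)
I = 2.3755 bits


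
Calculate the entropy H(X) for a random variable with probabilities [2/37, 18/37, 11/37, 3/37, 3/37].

H(X) = -Σ p(x) log₂ p(x)
  -2/37 × log₂(2/37) = 0.2275
  -18/37 × log₂(18/37) = 0.5057
  -11/37 × log₂(11/37) = 0.5203
  -3/37 × log₂(3/37) = 0.2939
  -3/37 × log₂(3/37) = 0.2939
H(X) = 1.8413 bits


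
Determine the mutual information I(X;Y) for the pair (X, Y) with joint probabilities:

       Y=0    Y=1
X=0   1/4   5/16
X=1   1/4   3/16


H(X) = 0.9887, H(Y) = 1.0000, H(X,Y) = 1.9772
I(X;Y) = H(X) + H(Y) - H(X,Y) = 0.0115 bits


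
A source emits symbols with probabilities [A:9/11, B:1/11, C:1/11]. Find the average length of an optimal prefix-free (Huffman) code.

Huffman tree construction:
Combine smallest probabilities repeatedly
Resulting codes:
  A: 1 (length 1)
  B: 00 (length 2)
  C: 01 (length 2)
Average length = Σ p(s) × length(s) = 1.1818 bits


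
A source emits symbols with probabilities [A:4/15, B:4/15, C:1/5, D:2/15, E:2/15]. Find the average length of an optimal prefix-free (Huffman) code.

Huffman tree construction:
Combine smallest probabilities repeatedly
Resulting codes:
  A: 01 (length 2)
  B: 10 (length 2)
  C: 00 (length 2)
  D: 110 (length 3)
  E: 111 (length 3)
Average length = Σ p(s) × length(s) = 2.2667 bits


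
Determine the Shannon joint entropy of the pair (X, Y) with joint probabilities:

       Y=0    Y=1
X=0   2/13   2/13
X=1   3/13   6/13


H(X,Y) = -Σ p(x,y) log₂ p(x,y)
  p(0,0)=2/13: -0.1538 × log₂(0.1538) = 0.4155
  p(0,1)=2/13: -0.1538 × log₂(0.1538) = 0.4155
  p(1,0)=3/13: -0.2308 × log₂(0.2308) = 0.4882
  p(1,1)=6/13: -0.4615 × log₂(0.4615) = 0.5148
H(X,Y) = 1.8339 bits


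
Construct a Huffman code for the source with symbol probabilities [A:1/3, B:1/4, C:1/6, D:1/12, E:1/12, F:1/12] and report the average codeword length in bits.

Huffman tree construction:
Combine smallest probabilities repeatedly
Resulting codes:
  A: 11 (length 2)
  B: 01 (length 2)
  C: 101 (length 3)
  D: 000 (length 3)
  E: 001 (length 3)
  F: 100 (length 3)
Average length = Σ p(s) × length(s) = 2.4167 bits


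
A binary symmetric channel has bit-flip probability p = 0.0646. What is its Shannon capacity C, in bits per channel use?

For BSC with error probability p:
C = 1 - H(p) where H(p) is binary entropy
H(0.0646) = -0.0646 × log₂(0.0646) - 0.9354 × log₂(0.9354)
H(p) = 0.3454
C = 1 - 0.3454 = 0.6546 bits/use


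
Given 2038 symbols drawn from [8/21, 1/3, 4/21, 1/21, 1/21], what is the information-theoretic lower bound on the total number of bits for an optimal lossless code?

Entropy H = 1.9327 bits/symbol
Minimum bits = H × n = 1.9327 × 2038
= 3938.89 bits


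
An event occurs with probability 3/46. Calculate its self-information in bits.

Information content I(x) = -log₂(p(x))
I = -log₂(3/46) = -log₂(0.0652)
I = 3.9386 bits


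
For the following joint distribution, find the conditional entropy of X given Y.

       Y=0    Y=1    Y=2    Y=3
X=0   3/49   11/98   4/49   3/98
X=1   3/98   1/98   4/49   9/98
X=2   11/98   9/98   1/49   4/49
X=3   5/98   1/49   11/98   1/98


H(X|Y) = Σ_y p(y) H(X|Y=y)
  p(Y=0) = 25/98, H(X|Y=0) = 1.8467
  p(Y=1) = 23/98, H(X|Y=1) = 1.5417
  p(Y=2) = 29/98, H(X|Y=2) = 1.8216
  p(Y=3) = 3/14, H(X|Y=3) = 1.6645
H(X|Y) = 0.2551×1.8467 + 0.2347×1.5417 + 0.2959×1.8216 + 0.2143×1.6645 = 1.7287 bits


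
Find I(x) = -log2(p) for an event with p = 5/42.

Information content I(x) = -log₂(p(x))
I = -log₂(5/42) = -log₂(0.1190)
I = 3.0704 bits


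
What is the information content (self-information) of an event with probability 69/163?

Information content I(x) = -log₂(p(x))
I = -log₂(69/163) = -log₂(0.4233)
I = 1.2402 bits


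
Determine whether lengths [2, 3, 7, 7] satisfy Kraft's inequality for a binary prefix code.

Kraft inequality: Σ 2^(-l_i) ≤ 1 for prefix-free code
Calculating: 2^(-2) + 2^(-3) + 2^(-7) + 2^(-7)
= 0.25 + 0.125 + 0.0078125 + 0.0078125
= 0.3906
Since 0.3906 ≤ 1, prefix-free code exists


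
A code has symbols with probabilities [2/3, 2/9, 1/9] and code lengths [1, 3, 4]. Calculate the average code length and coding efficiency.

Average length L = Σ p_i × l_i = 1.7778 bits
Entropy H = 1.2244 bits
Efficiency η = H/L × 100% = 68.87%


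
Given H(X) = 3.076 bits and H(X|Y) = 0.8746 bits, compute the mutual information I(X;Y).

I(X;Y) = H(X) - H(X|Y)
I(X;Y) = 3.076 - 0.8746 = 2.2014 bits


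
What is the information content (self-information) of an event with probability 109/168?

Information content I(x) = -log₂(p(x))
I = -log₂(109/168) = -log₂(0.6488)
I = 0.6241 bits


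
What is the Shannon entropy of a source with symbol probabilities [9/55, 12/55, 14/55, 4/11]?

H(X) = -Σ p(x) log₂ p(x)
  -9/55 × log₂(9/55) = 0.4273
  -12/55 × log₂(12/55) = 0.4792
  -14/55 × log₂(14/55) = 0.5025
  -4/11 × log₂(4/11) = 0.5307
H(X) = 1.9397 bits


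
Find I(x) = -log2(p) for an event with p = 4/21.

Information content I(x) = -log₂(p(x))
I = -log₂(4/21) = -log₂(0.1905)
I = 2.3923 bits


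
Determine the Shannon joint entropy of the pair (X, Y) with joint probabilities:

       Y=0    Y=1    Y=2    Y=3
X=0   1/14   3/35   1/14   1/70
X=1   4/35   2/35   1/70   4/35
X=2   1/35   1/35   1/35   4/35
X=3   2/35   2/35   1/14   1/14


H(X,Y) = -Σ p(x,y) log₂ p(x,y)
  p(0,0)=1/14: -0.0714 × log₂(0.0714) = 0.2720
  p(0,1)=3/35: -0.0857 × log₂(0.0857) = 0.3038
  p(0,2)=1/14: -0.0714 × log₂(0.0714) = 0.2720
  p(0,3)=1/70: -0.0143 × log₂(0.0143) = 0.0876
  p(1,0)=4/35: -0.1143 × log₂(0.1143) = 0.3576
  p(1,1)=2/35: -0.0571 × log₂(0.0571) = 0.2360
  p(1,2)=1/70: -0.0143 × log₂(0.0143) = 0.0876
  p(1,3)=4/35: -0.1143 × log₂(0.1143) = 0.3576
  p(2,0)=1/35: -0.0286 × log₂(0.0286) = 0.1466
  p(2,1)=1/35: -0.0286 × log₂(0.0286) = 0.1466
  p(2,2)=1/35: -0.0286 × log₂(0.0286) = 0.1466
  p(2,3)=4/35: -0.1143 × log₂(0.1143) = 0.3576
  p(3,0)=2/35: -0.0571 × log₂(0.0571) = 0.2360
  p(3,1)=2/35: -0.0571 × log₂(0.0571) = 0.2360
  p(3,2)=1/14: -0.0714 × log₂(0.0714) = 0.2720
  p(3,3)=1/14: -0.0714 × log₂(0.0714) = 0.2720
H(X,Y) = 3.7872 bits


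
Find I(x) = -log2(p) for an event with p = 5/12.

Information content I(x) = -log₂(p(x))
I = -log₂(5/12) = -log₂(0.4167)
I = 1.2630 bits


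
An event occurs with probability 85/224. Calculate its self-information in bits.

Information content I(x) = -log₂(p(x))
I = -log₂(85/224) = -log₂(0.3795)
I = 1.3980 bits


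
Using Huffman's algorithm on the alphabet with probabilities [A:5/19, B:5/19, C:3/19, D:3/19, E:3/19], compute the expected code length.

Huffman tree construction:
Combine smallest probabilities repeatedly
Resulting codes:
  A: 01 (length 2)
  B: 10 (length 2)
  C: 110 (length 3)
  D: 111 (length 3)
  E: 00 (length 2)
Average length = Σ p(s) × length(s) = 2.3158 bits


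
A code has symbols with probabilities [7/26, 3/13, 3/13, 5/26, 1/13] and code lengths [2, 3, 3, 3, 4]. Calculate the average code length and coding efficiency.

Average length L = Σ p_i × l_i = 2.8077 bits
Entropy H = 2.2281 bits
Efficiency η = H/L × 100% = 79.36%


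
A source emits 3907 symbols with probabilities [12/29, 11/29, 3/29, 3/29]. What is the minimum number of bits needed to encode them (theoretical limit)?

Entropy H = 1.7344 bits/symbol
Minimum bits = H × n = 1.7344 × 3907
= 6776.41 bits


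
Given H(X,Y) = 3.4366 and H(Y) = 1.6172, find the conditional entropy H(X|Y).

Chain rule: H(X,Y) = H(X|Y) + H(Y)
H(X|Y) = H(X,Y) - H(Y) = 3.4366 - 1.6172 = 1.8194 bits


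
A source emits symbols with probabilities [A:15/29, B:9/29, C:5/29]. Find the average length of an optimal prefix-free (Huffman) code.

Huffman tree construction:
Combine smallest probabilities repeatedly
Resulting codes:
  A: 1 (length 1)
  B: 01 (length 2)
  C: 00 (length 2)
Average length = Σ p(s) × length(s) = 1.4828 bits


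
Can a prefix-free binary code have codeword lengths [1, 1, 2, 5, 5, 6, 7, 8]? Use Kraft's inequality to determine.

Kraft inequality: Σ 2^(-l_i) ≤ 1 for prefix-free code
Calculating: 2^(-1) + 2^(-1) + 2^(-2) + 2^(-5) + 2^(-5) + 2^(-6) + 2^(-7) + 2^(-8)
= 0.5 + 0.5 + 0.25 + 0.03125 + 0.03125 + 0.015625 + 0.0078125 + 0.00390625
= 1.3398
Since 1.3398 > 1, prefix-free code does not exist


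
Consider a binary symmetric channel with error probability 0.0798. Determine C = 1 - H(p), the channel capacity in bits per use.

For BSC with error probability p:
C = 1 - H(p) where H(p) is binary entropy
H(0.0798) = -0.0798 × log₂(0.0798) - 0.9202 × log₂(0.9202)
H(p) = 0.4015
C = 1 - 0.4015 = 0.5985 bits/use


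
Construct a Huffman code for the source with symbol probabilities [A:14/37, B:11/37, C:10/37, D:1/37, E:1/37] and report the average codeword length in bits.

Huffman tree construction:
Combine smallest probabilities repeatedly
Resulting codes:
  A: 0 (length 1)
  B: 10 (length 2)
  C: 111 (length 3)
  D: 1100 (length 4)
  E: 1101 (length 4)
Average length = Σ p(s) × length(s) = 2.0000 bits


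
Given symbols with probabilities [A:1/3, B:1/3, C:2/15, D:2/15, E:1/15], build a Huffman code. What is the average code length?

Huffman tree construction:
Combine smallest probabilities repeatedly
Resulting codes:
  A: 10 (length 2)
  B: 11 (length 2)
  C: 011 (length 3)
  D: 00 (length 2)
  E: 010 (length 3)
Average length = Σ p(s) × length(s) = 2.2000 bits


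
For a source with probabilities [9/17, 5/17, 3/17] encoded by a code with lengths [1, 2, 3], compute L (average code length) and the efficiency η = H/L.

Average length L = Σ p_i × l_i = 1.6471 bits
Entropy H = 1.4466 bits
Efficiency η = H/L × 100% = 87.83%


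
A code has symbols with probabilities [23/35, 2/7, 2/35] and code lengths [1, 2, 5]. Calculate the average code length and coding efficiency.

Average length L = Σ p_i × l_i = 1.5143 bits
Entropy H = 1.1504 bits
Efficiency η = H/L × 100% = 75.97%


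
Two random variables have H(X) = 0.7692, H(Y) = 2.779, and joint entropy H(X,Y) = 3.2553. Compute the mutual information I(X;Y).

I(X;Y) = H(X) + H(Y) - H(X,Y)
I(X;Y) = 0.7692 + 2.779 - 3.2553 = 0.2929 bits


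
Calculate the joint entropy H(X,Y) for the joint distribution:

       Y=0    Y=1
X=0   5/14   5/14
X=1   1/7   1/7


H(X,Y) = -Σ p(x,y) log₂ p(x,y)
  p(0,0)=5/14: -0.3571 × log₂(0.3571) = 0.5305
  p(0,1)=5/14: -0.3571 × log₂(0.3571) = 0.5305
  p(1,0)=1/7: -0.1429 × log₂(0.1429) = 0.4011
  p(1,1)=1/7: -0.1429 × log₂(0.1429) = 0.4011
H(X,Y) = 1.8631 bits


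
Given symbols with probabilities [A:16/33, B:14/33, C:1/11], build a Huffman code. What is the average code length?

Huffman tree construction:
Combine smallest probabilities repeatedly
Resulting codes:
  A: 0 (length 1)
  B: 11 (length 2)
  C: 10 (length 2)
Average length = Σ p(s) × length(s) = 1.5152 bits


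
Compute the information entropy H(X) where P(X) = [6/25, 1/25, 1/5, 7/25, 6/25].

H(X) = -Σ p(x) log₂ p(x)
  -6/25 × log₂(6/25) = 0.4941
  -1/25 × log₂(1/25) = 0.1858
  -1/5 × log₂(1/5) = 0.4644
  -7/25 × log₂(7/25) = 0.5142
  -6/25 × log₂(6/25) = 0.4941
H(X) = 2.1526 bits


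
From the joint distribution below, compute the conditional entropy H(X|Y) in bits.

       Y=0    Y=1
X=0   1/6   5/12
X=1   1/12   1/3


H(X|Y) = Σ_y p(y) H(X|Y=y)
  p(Y=0) = 1/4, H(X|Y=0) = 0.9183
  p(Y=1) = 3/4, H(X|Y=1) = 0.9911
H(X|Y) = 0.2500×0.9183 + 0.7500×0.9911 = 0.9729 bits


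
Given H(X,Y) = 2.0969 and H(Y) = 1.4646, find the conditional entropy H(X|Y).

Chain rule: H(X,Y) = H(X|Y) + H(Y)
H(X|Y) = H(X,Y) - H(Y) = 2.0969 - 1.4646 = 0.6323 bits


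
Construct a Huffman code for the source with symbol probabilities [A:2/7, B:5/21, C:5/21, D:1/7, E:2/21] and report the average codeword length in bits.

Huffman tree construction:
Combine smallest probabilities repeatedly
Resulting codes:
  A: 11 (length 2)
  B: 00 (length 2)
  C: 01 (length 2)
  D: 101 (length 3)
  E: 100 (length 3)
Average length = Σ p(s) × length(s) = 2.2381 bits


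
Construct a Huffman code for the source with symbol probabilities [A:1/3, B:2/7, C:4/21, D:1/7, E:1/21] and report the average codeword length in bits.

Huffman tree construction:
Combine smallest probabilities repeatedly
Resulting codes:
  A: 11 (length 2)
  B: 10 (length 2)
  C: 00 (length 2)
  D: 011 (length 3)
  E: 010 (length 3)
Average length = Σ p(s) × length(s) = 2.1905 bits


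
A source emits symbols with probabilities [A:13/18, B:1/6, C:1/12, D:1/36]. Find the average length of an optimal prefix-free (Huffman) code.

Huffman tree construction:
Combine smallest probabilities repeatedly
Resulting codes:
  A: 1 (length 1)
  B: 01 (length 2)
  C: 001 (length 3)
  D: 000 (length 3)
Average length = Σ p(s) × length(s) = 1.3889 bits


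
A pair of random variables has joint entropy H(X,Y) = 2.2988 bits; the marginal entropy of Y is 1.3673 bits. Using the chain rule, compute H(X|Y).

Chain rule: H(X,Y) = H(X|Y) + H(Y)
H(X|Y) = H(X,Y) - H(Y) = 2.2988 - 1.3673 = 0.9315 bits


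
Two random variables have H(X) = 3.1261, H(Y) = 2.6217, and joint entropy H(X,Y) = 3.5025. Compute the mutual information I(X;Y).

I(X;Y) = H(X) + H(Y) - H(X,Y)
I(X;Y) = 3.1261 + 2.6217 - 3.5025 = 2.2453 bits


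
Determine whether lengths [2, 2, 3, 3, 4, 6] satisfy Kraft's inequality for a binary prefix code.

Kraft inequality: Σ 2^(-l_i) ≤ 1 for prefix-free code
Calculating: 2^(-2) + 2^(-2) + 2^(-3) + 2^(-3) + 2^(-4) + 2^(-6)
= 0.25 + 0.25 + 0.125 + 0.125 + 0.0625 + 0.015625
= 0.8281
Since 0.8281 ≤ 1, prefix-free code exists


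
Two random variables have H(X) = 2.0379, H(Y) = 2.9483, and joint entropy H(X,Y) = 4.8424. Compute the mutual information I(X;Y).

I(X;Y) = H(X) + H(Y) - H(X,Y)
I(X;Y) = 2.0379 + 2.9483 - 4.8424 = 0.1438 bits


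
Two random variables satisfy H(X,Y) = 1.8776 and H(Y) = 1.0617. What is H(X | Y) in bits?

Chain rule: H(X,Y) = H(X|Y) + H(Y)
H(X|Y) = H(X,Y) - H(Y) = 1.8776 - 1.0617 = 0.8159 bits


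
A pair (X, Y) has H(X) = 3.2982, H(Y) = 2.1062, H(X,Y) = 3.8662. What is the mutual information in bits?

I(X;Y) = H(X) + H(Y) - H(X,Y)
I(X;Y) = 3.2982 + 2.1062 - 3.8662 = 1.5382 bits


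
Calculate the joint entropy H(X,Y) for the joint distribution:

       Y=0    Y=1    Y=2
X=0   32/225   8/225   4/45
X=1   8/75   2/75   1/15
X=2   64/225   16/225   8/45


H(X,Y) = -Σ p(x,y) log₂ p(x,y)
  p(0,0)=32/225: -0.1422 × log₂(0.1422) = 0.4002
  p(0,1)=8/225: -0.0356 × log₂(0.0356) = 0.1712
  p(0,2)=4/45: -0.0889 × log₂(0.0889) = 0.3104
  p(1,0)=8/75: -0.1067 × log₂(0.1067) = 0.3444
  p(1,1)=2/75: -0.0267 × log₂(0.0267) = 0.1394
  p(1,2)=1/15: -0.0667 × log₂(0.0667) = 0.2605
  p(2,0)=64/225: -0.2844 × log₂(0.2844) = 0.5159
  p(2,1)=16/225: -0.0711 × log₂(0.0711) = 0.2712
  p(2,2)=8/45: -0.1778 × log₂(0.1778) = 0.4430
H(X,Y) = 2.8561 bits
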